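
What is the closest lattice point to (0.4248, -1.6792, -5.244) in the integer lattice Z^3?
(0, -2, -5)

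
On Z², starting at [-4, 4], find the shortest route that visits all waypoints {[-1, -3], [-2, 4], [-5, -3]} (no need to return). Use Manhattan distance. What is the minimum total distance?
14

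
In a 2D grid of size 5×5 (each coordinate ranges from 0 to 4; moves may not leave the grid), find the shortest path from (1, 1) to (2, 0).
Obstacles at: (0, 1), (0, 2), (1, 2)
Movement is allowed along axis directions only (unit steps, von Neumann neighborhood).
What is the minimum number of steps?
2
(one shortest path: (1, 1) → (2, 1) → (2, 0))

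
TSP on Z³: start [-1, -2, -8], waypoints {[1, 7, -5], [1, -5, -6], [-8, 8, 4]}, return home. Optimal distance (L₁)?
68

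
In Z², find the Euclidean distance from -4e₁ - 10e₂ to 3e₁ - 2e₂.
10.6301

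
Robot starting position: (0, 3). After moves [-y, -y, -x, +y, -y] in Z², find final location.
(-1, 1)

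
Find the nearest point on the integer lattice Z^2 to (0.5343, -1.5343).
(1, -2)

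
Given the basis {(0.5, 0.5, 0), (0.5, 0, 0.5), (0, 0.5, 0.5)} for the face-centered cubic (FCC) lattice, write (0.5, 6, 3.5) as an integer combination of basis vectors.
3b₁ - 2b₂ + 9b₃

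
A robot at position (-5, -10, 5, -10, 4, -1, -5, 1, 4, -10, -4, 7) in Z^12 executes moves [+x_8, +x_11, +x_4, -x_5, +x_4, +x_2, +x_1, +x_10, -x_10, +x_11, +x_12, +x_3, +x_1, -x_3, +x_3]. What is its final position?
(-3, -9, 6, -8, 3, -1, -5, 2, 4, -10, -2, 8)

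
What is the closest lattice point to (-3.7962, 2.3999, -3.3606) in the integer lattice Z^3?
(-4, 2, -3)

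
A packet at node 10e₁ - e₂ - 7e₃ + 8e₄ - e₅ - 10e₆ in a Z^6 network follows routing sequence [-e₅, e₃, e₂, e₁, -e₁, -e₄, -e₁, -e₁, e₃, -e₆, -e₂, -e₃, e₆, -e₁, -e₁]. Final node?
(6, -1, -6, 7, -2, -10)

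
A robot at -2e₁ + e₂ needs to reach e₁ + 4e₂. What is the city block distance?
6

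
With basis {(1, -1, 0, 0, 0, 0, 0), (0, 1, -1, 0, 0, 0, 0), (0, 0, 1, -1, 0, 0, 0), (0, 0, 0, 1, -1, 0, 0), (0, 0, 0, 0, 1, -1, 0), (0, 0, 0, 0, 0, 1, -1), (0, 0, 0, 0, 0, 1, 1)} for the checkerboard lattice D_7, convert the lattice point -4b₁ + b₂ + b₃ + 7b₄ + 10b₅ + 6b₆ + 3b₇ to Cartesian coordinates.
(-4, 5, 0, 6, 3, -1, -3)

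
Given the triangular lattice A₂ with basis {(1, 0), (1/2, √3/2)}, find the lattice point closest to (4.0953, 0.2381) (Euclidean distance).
(4, 0)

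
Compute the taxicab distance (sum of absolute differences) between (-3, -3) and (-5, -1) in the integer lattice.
4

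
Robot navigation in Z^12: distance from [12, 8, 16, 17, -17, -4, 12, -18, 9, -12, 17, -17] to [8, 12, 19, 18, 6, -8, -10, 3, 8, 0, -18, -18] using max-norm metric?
35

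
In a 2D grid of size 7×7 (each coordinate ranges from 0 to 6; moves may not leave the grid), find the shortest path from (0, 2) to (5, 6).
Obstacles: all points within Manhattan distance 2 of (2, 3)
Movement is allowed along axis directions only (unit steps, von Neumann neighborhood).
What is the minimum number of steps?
13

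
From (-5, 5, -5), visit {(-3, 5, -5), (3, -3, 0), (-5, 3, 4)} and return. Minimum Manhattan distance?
50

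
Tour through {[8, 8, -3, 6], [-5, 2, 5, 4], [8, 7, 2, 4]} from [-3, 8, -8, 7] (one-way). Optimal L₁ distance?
46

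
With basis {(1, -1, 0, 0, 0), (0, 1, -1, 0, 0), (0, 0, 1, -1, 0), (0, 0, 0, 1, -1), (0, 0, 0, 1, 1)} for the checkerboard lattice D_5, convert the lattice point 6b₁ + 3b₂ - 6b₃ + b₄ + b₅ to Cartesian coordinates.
(6, -3, -9, 8, 0)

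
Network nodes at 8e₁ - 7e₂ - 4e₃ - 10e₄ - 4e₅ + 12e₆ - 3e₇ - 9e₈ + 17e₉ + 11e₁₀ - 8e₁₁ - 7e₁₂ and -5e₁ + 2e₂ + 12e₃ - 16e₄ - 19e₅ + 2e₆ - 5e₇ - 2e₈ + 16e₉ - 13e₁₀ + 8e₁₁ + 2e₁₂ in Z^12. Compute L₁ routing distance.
128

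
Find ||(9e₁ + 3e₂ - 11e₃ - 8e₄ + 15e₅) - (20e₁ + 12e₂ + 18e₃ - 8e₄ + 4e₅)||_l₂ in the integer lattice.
34.1174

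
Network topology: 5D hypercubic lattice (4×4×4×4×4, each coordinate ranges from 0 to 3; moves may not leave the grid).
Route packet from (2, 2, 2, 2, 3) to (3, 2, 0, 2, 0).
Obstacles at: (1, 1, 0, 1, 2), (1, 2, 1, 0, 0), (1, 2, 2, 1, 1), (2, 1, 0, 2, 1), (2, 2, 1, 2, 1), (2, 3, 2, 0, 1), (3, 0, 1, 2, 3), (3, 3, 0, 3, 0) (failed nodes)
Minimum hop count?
6
(one shortest path: (2, 2, 2, 2, 3) → (3, 2, 2, 2, 3) → (3, 2, 1, 2, 3) → (3, 2, 0, 2, 3) → (3, 2, 0, 2, 2) → (3, 2, 0, 2, 1) → (3, 2, 0, 2, 0))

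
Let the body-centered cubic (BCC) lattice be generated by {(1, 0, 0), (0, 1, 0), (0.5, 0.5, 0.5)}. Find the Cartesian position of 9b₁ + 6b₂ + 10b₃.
(14, 11, 5)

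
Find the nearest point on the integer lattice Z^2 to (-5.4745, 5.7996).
(-5, 6)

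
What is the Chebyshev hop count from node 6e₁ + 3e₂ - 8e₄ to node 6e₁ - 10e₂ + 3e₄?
13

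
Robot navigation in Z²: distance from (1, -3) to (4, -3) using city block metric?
3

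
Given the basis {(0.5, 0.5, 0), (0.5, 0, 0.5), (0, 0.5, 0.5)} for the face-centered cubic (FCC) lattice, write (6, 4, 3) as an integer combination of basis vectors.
7b₁ + 5b₂ + b₃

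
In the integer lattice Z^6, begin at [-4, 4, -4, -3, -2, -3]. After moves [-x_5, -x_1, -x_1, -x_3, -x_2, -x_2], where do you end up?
(-6, 2, -5, -3, -3, -3)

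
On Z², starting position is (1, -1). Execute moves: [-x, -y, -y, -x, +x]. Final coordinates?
(0, -3)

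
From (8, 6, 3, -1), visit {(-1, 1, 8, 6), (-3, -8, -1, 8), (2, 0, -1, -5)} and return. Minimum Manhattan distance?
94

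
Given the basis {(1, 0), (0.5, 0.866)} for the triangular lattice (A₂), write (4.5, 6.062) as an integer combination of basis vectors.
b₁ + 7b₂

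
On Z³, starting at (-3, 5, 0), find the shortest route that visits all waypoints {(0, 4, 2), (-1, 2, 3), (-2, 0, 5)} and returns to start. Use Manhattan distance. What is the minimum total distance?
26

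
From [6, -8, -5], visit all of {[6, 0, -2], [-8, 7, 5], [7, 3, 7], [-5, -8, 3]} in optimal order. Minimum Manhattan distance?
65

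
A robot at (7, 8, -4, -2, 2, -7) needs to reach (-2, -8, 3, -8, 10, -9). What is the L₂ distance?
22.1359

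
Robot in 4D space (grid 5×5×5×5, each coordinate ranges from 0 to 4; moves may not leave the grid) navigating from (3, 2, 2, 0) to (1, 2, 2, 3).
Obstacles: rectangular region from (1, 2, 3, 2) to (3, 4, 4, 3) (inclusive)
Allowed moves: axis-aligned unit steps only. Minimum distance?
5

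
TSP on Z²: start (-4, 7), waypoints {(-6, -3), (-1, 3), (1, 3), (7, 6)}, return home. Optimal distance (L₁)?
46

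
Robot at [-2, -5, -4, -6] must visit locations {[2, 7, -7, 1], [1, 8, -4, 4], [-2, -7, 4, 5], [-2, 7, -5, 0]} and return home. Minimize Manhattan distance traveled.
82
(one optimal route: (-2, -5, -4, -6) → (-2, -7, 4, 5) → (1, 8, -4, 4) → (2, 7, -7, 1) → (-2, 7, -5, 0) → (-2, -5, -4, -6))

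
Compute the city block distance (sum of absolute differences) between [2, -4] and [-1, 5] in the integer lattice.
12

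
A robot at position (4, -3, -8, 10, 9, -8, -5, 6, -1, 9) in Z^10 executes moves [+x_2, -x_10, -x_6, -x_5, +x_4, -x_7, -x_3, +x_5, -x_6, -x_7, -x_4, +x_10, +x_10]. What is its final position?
(4, -2, -9, 10, 9, -10, -7, 6, -1, 10)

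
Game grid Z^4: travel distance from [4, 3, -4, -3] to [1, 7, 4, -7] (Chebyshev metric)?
8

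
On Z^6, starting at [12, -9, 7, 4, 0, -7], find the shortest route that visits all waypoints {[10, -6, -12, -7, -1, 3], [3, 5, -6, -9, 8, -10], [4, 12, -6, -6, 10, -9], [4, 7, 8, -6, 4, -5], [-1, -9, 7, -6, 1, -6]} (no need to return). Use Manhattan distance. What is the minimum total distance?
142
(one optimal route: (12, -9, 7, 4, 0, -7) → (-1, -9, 7, -6, 1, -6) → (4, 7, 8, -6, 4, -5) → (4, 12, -6, -6, 10, -9) → (3, 5, -6, -9, 8, -10) → (10, -6, -12, -7, -1, 3))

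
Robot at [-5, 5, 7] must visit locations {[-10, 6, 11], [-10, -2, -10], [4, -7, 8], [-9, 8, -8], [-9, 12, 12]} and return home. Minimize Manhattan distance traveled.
114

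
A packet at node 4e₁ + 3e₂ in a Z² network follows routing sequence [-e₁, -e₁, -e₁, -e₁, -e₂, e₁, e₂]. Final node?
(1, 3)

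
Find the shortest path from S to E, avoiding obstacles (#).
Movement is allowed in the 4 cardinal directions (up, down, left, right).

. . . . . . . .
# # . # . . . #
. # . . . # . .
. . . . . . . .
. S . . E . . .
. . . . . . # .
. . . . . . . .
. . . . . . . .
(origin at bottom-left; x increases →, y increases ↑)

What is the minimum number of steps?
3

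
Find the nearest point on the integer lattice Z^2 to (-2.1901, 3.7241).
(-2, 4)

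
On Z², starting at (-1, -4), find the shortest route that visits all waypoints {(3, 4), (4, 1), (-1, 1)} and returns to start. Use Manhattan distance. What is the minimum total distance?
26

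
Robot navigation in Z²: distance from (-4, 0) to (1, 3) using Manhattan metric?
8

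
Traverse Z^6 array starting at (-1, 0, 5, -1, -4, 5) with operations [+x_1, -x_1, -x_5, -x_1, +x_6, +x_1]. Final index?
(-1, 0, 5, -1, -5, 6)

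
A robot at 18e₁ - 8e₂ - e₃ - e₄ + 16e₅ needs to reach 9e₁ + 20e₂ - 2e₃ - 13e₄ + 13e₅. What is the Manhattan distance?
53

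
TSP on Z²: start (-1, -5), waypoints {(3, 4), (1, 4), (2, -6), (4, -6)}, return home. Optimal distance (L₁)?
30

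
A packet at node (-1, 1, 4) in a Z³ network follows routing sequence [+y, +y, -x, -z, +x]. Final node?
(-1, 3, 3)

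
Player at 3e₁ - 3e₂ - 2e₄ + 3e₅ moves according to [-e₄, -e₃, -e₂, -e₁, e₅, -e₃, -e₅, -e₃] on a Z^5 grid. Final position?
(2, -4, -3, -3, 3)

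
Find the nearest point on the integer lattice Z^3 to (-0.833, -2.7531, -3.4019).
(-1, -3, -3)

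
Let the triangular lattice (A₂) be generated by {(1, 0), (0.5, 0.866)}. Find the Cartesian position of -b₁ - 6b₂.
(-4, -5.196)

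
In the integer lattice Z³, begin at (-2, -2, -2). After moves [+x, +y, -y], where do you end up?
(-1, -2, -2)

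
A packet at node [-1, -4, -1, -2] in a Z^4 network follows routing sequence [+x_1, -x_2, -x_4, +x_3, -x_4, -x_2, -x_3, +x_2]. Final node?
(0, -5, -1, -4)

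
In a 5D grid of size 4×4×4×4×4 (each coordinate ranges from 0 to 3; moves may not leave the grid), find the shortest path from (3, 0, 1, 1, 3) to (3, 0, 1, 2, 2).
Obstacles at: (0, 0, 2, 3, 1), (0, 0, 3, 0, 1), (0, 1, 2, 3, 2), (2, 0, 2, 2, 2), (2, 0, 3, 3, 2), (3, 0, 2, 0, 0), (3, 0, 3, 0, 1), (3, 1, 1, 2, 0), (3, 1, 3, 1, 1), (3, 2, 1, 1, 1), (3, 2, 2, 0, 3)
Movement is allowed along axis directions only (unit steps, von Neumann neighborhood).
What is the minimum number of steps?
2
(one shortest path: (3, 0, 1, 1, 3) → (3, 0, 1, 2, 3) → (3, 0, 1, 2, 2))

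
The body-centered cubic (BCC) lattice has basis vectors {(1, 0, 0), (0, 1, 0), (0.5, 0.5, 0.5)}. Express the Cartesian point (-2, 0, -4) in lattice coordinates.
2b₁ + 4b₂ - 8b₃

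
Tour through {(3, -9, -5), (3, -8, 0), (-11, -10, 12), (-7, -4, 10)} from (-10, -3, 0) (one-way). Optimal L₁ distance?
60
(one optimal route: (-10, -3, 0) → (-7, -4, 10) → (-11, -10, 12) → (3, -8, 0) → (3, -9, -5))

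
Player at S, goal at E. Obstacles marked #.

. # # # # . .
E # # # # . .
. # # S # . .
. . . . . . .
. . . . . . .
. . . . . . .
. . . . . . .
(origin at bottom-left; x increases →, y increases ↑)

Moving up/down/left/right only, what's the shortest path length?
6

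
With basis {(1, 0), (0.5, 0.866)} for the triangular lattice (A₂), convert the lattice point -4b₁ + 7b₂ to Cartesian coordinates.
(-0.5, 6.062)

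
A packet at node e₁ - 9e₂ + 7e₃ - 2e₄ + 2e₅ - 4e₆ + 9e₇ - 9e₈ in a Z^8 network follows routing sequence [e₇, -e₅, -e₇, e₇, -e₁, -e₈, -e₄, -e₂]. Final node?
(0, -10, 7, -3, 1, -4, 10, -10)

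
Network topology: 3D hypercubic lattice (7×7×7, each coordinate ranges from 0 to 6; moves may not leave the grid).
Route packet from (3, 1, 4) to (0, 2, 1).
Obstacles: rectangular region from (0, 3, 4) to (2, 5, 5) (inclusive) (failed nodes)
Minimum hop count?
7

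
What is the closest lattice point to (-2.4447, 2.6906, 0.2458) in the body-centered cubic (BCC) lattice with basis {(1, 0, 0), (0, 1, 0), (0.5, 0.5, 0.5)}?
(-2.5, 2.5, 0.5)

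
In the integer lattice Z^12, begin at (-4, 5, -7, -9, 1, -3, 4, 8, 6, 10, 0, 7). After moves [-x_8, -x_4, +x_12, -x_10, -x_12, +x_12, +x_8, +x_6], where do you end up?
(-4, 5, -7, -10, 1, -2, 4, 8, 6, 9, 0, 8)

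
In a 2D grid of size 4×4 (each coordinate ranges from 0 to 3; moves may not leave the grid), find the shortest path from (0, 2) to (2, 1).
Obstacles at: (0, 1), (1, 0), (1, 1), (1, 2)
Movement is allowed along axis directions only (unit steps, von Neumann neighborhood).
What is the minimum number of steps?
5
(one shortest path: (0, 2) → (0, 3) → (1, 3) → (2, 3) → (2, 2) → (2, 1))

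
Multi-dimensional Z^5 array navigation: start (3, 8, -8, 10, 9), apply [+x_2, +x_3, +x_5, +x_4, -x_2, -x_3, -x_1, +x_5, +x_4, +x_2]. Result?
(2, 9, -8, 12, 11)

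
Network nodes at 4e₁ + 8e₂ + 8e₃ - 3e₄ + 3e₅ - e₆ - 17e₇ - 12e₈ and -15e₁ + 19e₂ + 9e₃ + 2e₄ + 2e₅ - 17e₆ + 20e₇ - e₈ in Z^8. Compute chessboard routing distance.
37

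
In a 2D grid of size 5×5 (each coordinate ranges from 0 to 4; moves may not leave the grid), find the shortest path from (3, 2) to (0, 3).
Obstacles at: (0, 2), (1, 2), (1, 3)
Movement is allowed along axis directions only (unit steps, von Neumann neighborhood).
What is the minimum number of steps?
6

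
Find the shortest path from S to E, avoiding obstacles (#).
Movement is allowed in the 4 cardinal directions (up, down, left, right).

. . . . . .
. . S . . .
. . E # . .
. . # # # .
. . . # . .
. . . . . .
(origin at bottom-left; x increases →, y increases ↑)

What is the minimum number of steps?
1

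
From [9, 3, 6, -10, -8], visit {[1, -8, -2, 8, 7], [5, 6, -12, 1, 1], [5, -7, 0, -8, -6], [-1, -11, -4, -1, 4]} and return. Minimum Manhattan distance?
160
(one optimal route: (9, 3, 6, -10, -8) → (5, 6, -12, 1, 1) → (1, -8, -2, 8, 7) → (-1, -11, -4, -1, 4) → (5, -7, 0, -8, -6) → (9, 3, 6, -10, -8))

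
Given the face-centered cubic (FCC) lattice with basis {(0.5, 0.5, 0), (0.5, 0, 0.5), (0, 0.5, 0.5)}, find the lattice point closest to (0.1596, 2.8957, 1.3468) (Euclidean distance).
(0.5, 3, 1.5)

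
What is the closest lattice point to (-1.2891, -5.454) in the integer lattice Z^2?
(-1, -5)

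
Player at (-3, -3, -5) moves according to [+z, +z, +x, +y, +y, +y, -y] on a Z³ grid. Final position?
(-2, -1, -3)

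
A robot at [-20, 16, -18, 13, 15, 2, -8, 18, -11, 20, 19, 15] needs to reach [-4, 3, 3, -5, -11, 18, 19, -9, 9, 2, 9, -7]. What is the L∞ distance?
27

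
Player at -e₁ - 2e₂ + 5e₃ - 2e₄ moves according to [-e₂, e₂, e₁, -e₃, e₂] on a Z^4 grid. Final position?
(0, -1, 4, -2)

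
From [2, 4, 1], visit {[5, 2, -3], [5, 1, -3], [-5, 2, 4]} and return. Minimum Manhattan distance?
40
(one optimal route: (2, 4, 1) → (5, 2, -3) → (5, 1, -3) → (-5, 2, 4) → (2, 4, 1))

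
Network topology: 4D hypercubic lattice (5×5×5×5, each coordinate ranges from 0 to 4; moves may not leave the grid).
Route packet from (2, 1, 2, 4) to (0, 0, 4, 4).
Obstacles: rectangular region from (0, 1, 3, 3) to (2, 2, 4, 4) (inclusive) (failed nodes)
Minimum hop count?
5
(one shortest path: (2, 1, 2, 4) → (1, 1, 2, 4) → (0, 1, 2, 4) → (0, 0, 2, 4) → (0, 0, 3, 4) → (0, 0, 4, 4))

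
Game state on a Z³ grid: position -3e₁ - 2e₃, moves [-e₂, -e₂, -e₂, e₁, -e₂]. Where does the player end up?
(-2, -4, -2)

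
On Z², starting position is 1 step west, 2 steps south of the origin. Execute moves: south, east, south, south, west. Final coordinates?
(-1, -5)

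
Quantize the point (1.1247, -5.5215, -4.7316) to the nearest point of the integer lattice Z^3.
(1, -6, -5)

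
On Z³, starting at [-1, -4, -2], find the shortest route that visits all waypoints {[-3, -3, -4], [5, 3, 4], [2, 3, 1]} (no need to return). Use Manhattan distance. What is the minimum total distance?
27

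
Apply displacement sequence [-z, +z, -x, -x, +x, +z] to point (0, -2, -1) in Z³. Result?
(-1, -2, 0)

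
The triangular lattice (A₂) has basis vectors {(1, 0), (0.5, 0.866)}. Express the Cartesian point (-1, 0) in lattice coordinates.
-b₁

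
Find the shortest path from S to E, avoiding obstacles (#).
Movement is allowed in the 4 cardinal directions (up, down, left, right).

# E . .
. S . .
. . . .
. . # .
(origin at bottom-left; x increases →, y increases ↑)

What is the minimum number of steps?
1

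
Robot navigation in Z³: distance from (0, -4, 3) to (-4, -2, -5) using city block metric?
14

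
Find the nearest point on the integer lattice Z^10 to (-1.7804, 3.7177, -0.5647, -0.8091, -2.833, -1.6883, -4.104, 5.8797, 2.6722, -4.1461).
(-2, 4, -1, -1, -3, -2, -4, 6, 3, -4)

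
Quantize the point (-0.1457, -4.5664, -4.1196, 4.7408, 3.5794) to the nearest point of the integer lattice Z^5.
(0, -5, -4, 5, 4)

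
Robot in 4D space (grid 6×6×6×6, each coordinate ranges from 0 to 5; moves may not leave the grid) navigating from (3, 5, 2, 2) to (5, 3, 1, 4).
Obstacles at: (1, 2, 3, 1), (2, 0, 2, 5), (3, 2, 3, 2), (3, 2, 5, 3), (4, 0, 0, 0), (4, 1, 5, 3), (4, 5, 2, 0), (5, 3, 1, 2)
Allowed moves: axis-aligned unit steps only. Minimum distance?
7
(one shortest path: (3, 5, 2, 2) → (4, 5, 2, 2) → (5, 5, 2, 2) → (5, 4, 2, 2) → (5, 3, 2, 2) → (5, 3, 2, 3) → (5, 3, 1, 3) → (5, 3, 1, 4))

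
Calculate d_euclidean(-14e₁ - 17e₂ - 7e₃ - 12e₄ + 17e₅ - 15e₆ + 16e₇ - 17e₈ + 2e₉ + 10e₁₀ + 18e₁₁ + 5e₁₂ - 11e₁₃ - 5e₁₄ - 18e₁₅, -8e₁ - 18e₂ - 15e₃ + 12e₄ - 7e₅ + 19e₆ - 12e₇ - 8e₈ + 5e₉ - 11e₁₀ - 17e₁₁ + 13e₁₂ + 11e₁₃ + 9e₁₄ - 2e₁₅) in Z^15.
77.1298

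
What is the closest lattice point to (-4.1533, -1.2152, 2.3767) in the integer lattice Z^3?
(-4, -1, 2)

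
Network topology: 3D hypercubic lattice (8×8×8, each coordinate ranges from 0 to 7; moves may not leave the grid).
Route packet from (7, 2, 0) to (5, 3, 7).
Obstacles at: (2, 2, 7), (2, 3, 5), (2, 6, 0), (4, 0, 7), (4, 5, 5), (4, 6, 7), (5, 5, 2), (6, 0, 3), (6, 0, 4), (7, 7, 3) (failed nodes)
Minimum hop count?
10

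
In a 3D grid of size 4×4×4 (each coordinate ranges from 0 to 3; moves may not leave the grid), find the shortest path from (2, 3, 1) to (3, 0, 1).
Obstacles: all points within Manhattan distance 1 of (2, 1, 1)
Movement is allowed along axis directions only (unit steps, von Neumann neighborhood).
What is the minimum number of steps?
6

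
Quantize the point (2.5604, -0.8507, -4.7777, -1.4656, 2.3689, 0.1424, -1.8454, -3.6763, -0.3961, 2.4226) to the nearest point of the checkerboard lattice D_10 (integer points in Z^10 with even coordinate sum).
(3, -1, -5, -1, 2, 0, -2, -4, 0, 2)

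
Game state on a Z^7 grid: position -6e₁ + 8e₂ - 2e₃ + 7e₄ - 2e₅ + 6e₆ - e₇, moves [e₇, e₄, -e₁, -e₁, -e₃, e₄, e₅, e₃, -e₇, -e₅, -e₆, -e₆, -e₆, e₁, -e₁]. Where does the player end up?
(-8, 8, -2, 9, -2, 3, -1)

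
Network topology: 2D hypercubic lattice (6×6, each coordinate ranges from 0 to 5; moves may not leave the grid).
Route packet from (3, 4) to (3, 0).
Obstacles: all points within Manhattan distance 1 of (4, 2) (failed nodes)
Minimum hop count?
6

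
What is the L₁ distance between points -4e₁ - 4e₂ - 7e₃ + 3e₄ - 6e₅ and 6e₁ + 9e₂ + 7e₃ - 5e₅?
41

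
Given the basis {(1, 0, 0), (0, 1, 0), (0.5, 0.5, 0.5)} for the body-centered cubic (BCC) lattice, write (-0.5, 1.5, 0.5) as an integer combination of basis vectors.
-b₁ + b₂ + b₃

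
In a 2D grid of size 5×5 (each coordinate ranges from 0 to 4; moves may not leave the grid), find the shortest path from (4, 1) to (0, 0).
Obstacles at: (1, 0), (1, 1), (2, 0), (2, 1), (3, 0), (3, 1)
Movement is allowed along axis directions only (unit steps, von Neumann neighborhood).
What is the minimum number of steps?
7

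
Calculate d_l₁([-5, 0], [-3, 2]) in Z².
4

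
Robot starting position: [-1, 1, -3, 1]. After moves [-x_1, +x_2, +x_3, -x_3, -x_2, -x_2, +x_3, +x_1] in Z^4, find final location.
(-1, 0, -2, 1)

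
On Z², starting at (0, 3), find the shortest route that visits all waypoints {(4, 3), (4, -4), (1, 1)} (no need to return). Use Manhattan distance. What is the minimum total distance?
15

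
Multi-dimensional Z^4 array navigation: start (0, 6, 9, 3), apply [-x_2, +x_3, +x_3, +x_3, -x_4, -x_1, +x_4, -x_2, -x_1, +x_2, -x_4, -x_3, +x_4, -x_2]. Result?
(-2, 4, 11, 3)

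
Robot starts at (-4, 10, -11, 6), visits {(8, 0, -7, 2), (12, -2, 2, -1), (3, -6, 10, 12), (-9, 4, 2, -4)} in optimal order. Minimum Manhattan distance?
120
(one optimal route: (-4, 10, -11, 6) → (-9, 4, 2, -4) → (12, -2, 2, -1) → (8, 0, -7, 2) → (3, -6, 10, 12))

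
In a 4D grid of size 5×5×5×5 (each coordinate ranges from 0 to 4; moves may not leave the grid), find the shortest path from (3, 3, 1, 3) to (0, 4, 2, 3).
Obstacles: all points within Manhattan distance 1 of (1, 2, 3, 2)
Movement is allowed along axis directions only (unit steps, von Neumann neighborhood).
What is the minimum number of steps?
5
(one shortest path: (3, 3, 1, 3) → (2, 3, 1, 3) → (1, 3, 1, 3) → (0, 3, 1, 3) → (0, 4, 1, 3) → (0, 4, 2, 3))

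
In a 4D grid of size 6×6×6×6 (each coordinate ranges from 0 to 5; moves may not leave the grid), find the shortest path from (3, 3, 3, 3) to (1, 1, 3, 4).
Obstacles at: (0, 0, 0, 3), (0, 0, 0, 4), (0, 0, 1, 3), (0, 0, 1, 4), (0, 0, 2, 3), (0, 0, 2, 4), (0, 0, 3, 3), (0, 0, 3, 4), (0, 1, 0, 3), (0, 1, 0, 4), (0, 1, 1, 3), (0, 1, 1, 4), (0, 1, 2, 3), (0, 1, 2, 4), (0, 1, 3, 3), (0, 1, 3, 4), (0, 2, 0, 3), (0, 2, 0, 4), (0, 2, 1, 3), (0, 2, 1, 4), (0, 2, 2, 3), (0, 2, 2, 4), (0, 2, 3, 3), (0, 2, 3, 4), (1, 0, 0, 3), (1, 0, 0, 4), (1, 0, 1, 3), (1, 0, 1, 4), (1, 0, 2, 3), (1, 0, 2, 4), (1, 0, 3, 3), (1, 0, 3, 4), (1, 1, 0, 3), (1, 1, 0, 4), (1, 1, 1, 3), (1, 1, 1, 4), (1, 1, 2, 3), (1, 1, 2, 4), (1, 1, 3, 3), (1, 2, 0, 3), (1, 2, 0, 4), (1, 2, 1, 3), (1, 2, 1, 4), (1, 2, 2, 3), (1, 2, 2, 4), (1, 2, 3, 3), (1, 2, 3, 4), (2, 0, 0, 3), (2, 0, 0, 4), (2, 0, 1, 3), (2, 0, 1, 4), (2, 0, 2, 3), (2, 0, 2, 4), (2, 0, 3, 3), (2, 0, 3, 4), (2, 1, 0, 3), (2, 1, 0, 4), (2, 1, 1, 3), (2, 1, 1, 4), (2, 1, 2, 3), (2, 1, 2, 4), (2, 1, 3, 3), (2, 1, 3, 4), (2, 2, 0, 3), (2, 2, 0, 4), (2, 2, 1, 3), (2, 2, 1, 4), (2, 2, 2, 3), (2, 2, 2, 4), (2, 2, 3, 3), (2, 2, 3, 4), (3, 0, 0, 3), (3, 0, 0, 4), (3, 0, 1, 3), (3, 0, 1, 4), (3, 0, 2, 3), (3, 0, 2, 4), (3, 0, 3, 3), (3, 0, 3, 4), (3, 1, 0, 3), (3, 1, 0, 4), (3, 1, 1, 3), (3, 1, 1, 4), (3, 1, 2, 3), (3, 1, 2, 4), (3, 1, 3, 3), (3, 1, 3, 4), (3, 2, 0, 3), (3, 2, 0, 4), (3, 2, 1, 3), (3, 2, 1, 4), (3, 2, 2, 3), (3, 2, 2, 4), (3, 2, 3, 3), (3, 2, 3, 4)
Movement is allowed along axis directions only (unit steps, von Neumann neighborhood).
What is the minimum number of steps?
7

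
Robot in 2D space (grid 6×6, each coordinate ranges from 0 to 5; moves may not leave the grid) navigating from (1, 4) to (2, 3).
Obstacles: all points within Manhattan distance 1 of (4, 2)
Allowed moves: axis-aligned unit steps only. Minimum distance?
2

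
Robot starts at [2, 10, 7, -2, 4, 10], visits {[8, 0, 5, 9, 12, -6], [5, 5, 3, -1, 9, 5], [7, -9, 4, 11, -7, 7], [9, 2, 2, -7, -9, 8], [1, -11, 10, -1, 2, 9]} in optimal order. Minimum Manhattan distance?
171
(one optimal route: (2, 10, 7, -2, 4, 10) → (1, -11, 10, -1, 2, 9) → (7, -9, 4, 11, -7, 7) → (9, 2, 2, -7, -9, 8) → (5, 5, 3, -1, 9, 5) → (8, 0, 5, 9, 12, -6))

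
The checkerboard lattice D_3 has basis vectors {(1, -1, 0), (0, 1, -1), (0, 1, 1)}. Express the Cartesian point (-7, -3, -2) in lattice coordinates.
-7b₁ - 4b₂ - 6b₃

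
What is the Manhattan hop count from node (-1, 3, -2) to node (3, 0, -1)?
8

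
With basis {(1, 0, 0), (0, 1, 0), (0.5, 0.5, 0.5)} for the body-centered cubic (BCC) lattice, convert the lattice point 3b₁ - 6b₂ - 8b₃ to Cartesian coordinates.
(-1, -10, -4)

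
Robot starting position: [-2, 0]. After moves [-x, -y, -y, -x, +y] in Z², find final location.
(-4, -1)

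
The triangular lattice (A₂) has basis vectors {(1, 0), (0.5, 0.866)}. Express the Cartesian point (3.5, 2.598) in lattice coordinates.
2b₁ + 3b₂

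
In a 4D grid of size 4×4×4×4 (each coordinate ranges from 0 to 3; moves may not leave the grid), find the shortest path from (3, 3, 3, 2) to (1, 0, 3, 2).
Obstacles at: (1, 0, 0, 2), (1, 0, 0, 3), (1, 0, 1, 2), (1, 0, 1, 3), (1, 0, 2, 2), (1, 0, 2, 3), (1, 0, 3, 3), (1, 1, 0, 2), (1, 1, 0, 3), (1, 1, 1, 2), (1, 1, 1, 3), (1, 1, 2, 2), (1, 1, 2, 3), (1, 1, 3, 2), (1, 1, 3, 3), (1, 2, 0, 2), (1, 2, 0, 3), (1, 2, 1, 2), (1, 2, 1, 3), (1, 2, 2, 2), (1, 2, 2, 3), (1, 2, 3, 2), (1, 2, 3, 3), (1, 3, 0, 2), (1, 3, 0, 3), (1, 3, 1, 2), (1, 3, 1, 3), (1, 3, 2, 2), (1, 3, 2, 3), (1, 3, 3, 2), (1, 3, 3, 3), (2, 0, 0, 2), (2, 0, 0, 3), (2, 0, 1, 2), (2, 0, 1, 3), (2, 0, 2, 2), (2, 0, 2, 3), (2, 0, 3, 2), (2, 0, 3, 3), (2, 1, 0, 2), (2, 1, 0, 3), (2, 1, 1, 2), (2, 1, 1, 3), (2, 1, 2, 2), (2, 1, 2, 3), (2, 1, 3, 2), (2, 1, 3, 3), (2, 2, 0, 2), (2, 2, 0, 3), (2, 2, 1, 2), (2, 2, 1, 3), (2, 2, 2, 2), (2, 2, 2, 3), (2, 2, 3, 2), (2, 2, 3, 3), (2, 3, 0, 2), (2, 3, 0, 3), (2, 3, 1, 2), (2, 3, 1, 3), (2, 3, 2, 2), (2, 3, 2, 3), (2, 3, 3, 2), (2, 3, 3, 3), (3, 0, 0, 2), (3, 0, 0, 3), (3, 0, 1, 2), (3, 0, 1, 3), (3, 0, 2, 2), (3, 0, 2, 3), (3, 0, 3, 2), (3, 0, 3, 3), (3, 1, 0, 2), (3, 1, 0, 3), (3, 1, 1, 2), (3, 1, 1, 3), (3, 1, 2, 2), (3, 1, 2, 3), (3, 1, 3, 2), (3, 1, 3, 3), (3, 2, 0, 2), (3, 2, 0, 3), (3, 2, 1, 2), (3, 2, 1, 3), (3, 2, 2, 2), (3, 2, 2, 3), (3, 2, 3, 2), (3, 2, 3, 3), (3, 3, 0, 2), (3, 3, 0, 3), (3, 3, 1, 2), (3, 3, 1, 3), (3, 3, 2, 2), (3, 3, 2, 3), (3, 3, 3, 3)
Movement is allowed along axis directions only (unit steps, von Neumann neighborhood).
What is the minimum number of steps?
7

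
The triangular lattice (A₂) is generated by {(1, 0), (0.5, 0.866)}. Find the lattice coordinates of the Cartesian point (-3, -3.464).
-b₁ - 4b₂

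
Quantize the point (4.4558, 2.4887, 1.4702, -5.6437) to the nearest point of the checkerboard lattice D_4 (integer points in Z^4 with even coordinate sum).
(4, 3, 1, -6)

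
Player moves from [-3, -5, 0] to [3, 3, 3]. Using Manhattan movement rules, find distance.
17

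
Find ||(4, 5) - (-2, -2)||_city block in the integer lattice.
13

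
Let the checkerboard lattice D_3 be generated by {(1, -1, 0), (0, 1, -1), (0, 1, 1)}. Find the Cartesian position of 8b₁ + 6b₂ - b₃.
(8, -3, -7)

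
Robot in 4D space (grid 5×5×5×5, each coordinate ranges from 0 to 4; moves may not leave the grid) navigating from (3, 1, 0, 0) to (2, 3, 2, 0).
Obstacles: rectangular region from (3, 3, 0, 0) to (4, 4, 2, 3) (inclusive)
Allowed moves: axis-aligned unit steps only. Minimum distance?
5
(one shortest path: (3, 1, 0, 0) → (2, 1, 0, 0) → (2, 2, 0, 0) → (2, 3, 0, 0) → (2, 3, 1, 0) → (2, 3, 2, 0))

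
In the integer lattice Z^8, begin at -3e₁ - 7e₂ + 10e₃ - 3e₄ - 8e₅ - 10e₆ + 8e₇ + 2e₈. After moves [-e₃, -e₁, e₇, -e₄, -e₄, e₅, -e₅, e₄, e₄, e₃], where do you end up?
(-4, -7, 10, -3, -8, -10, 9, 2)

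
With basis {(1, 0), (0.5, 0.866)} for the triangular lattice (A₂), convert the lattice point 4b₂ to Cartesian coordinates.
(2, 3.464)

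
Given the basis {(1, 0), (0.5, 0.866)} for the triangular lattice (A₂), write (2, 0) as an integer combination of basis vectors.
2b₁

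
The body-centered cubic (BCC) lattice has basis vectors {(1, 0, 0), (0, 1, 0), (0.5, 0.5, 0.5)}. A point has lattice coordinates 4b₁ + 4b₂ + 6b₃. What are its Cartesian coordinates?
(7, 7, 3)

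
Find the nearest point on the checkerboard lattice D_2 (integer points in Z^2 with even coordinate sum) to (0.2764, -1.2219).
(1, -1)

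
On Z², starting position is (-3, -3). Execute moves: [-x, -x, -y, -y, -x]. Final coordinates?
(-6, -5)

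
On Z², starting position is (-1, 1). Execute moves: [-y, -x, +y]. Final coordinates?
(-2, 1)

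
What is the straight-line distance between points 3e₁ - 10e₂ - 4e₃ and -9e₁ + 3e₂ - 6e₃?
17.8045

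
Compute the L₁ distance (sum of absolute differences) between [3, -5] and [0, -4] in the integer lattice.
4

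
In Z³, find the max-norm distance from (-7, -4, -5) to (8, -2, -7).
15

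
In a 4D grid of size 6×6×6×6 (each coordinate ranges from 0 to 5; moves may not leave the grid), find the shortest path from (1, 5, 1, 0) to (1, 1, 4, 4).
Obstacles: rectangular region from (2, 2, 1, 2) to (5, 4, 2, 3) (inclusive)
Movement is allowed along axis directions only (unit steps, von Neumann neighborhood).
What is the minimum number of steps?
11
(one shortest path: (1, 5, 1, 0) → (1, 4, 1, 0) → (1, 3, 1, 0) → (1, 2, 1, 0) → (1, 1, 1, 0) → (1, 1, 2, 0) → (1, 1, 3, 0) → (1, 1, 4, 0) → (1, 1, 4, 1) → (1, 1, 4, 2) → (1, 1, 4, 3) → (1, 1, 4, 4))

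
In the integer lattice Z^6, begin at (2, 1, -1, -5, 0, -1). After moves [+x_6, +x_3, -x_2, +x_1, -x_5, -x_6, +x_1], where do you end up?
(4, 0, 0, -5, -1, -1)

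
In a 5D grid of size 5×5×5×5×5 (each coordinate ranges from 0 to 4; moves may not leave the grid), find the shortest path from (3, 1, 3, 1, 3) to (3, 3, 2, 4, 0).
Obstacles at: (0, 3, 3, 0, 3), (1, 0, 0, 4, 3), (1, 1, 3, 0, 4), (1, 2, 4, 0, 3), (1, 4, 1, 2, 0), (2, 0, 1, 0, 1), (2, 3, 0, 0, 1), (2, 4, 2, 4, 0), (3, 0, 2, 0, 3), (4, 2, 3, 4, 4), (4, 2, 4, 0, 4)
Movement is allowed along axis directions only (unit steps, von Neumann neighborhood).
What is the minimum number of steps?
9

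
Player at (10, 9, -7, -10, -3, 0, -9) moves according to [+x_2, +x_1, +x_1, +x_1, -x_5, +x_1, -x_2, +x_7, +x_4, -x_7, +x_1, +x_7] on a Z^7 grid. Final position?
(15, 9, -7, -9, -4, 0, -8)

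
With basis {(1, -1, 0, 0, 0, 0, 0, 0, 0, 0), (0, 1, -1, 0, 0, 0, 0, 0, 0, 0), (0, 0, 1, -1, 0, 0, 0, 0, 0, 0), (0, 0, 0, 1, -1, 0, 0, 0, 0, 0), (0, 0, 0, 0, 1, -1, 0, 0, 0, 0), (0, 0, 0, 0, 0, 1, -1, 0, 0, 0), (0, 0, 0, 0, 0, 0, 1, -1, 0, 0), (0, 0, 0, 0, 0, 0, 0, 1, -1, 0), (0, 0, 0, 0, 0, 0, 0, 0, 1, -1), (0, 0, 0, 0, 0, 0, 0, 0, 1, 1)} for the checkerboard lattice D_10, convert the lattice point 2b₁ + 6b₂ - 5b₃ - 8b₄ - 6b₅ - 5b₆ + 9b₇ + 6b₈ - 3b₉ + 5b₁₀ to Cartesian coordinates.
(2, 4, -11, -3, 2, 1, 14, -3, -4, 8)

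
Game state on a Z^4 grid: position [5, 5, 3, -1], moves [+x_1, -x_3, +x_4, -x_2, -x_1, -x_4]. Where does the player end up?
(5, 4, 2, -1)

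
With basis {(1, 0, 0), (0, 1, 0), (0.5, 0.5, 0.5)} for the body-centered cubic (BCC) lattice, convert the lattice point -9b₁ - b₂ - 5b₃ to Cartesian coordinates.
(-11.5, -3.5, -2.5)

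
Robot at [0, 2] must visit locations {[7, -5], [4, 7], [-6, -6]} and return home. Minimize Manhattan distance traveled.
52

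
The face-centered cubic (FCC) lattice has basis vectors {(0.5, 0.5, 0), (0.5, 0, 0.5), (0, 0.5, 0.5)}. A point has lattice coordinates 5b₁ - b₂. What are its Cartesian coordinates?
(2, 2.5, -0.5)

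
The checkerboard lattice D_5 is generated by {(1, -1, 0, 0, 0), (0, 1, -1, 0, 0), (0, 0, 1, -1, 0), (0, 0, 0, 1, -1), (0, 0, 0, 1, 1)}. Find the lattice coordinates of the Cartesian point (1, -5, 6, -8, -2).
b₁ - 4b₂ + 2b₃ - 2b₄ - 4b₅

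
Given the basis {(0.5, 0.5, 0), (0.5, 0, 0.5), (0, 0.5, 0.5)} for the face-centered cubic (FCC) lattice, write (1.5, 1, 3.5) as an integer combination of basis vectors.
-b₁ + 4b₂ + 3b₃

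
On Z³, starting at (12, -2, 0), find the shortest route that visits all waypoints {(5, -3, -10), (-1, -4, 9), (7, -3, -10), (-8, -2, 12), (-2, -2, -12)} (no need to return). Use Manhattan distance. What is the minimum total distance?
64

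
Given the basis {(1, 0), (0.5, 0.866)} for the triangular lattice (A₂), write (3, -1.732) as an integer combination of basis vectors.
4b₁ - 2b₂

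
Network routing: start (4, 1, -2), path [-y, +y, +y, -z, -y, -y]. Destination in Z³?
(4, 0, -3)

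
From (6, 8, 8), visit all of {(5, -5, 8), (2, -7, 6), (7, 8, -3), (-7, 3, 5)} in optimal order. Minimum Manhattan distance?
65
(one optimal route: (6, 8, 8) → (7, 8, -3) → (5, -5, 8) → (2, -7, 6) → (-7, 3, 5))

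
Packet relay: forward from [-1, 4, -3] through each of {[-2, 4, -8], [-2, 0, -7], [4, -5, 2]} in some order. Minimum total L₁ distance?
31
(one optimal route: (-1, 4, -3) → (-2, 4, -8) → (-2, 0, -7) → (4, -5, 2))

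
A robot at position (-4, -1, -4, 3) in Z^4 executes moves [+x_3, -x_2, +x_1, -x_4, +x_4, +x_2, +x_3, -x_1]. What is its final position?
(-4, -1, -2, 3)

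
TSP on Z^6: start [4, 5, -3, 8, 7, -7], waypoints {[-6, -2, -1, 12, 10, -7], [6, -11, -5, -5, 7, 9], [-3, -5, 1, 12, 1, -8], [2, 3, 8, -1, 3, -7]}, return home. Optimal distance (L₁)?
184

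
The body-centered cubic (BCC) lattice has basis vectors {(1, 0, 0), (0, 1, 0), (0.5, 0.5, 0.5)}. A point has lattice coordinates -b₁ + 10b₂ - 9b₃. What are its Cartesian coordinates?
(-5.5, 5.5, -4.5)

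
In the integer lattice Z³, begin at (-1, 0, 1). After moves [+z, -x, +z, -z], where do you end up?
(-2, 0, 2)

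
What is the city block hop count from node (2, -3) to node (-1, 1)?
7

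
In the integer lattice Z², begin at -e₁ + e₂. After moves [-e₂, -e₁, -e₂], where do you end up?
(-2, -1)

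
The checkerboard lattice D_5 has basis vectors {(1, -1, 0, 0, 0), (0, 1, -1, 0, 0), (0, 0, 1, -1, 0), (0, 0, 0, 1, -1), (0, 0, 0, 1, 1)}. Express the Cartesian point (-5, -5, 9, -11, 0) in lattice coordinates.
-5b₁ - 10b₂ - b₃ - 6b₄ - 6b₅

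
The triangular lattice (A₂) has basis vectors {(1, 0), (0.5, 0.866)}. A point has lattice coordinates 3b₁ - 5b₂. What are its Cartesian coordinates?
(0.5, -4.33)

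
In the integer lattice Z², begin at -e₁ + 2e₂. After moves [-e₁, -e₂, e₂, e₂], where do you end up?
(-2, 3)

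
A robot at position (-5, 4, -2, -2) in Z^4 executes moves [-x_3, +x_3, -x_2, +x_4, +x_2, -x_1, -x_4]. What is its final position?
(-6, 4, -2, -2)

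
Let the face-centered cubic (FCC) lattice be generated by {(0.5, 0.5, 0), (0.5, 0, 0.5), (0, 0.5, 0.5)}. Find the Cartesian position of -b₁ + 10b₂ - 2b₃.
(4.5, -1.5, 4)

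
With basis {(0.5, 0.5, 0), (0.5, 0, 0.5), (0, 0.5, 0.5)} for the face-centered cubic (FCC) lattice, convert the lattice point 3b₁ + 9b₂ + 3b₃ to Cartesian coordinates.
(6, 3, 6)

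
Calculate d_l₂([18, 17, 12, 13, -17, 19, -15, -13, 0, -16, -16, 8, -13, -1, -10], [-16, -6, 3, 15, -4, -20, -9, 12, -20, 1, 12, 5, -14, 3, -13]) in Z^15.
75.0267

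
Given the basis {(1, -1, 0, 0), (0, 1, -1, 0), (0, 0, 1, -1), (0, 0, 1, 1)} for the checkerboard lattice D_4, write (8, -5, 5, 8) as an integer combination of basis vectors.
8b₁ + 3b₂ + 8b₄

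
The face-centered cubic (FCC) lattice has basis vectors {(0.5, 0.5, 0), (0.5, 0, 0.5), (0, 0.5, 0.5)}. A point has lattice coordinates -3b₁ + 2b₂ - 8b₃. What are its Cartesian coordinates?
(-0.5, -5.5, -3)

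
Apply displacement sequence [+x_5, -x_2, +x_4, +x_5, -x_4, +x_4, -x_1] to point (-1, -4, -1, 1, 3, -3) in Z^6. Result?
(-2, -5, -1, 2, 5, -3)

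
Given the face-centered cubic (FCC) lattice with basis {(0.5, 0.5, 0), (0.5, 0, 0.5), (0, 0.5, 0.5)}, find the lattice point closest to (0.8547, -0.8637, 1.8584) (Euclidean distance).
(1, -1, 2)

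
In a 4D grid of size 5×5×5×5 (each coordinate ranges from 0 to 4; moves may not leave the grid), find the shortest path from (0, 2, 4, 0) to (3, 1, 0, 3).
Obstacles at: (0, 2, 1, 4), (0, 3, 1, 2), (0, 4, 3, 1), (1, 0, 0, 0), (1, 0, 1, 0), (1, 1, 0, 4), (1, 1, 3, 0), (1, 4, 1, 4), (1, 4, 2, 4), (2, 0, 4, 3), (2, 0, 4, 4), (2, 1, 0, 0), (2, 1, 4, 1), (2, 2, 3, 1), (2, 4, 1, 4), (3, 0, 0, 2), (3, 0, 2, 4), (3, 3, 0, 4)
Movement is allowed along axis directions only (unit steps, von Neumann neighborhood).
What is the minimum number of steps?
11
(one shortest path: (0, 2, 4, 0) → (1, 2, 4, 0) → (2, 2, 4, 0) → (3, 2, 4, 0) → (3, 1, 4, 0) → (3, 1, 3, 0) → (3, 1, 2, 0) → (3, 1, 1, 0) → (3, 1, 0, 0) → (3, 1, 0, 1) → (3, 1, 0, 2) → (3, 1, 0, 3))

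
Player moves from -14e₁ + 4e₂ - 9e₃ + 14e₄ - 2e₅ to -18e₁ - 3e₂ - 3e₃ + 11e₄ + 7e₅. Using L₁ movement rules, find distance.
29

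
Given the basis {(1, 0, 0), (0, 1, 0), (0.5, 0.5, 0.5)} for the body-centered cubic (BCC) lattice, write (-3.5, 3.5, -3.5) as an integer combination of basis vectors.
7b₂ - 7b₃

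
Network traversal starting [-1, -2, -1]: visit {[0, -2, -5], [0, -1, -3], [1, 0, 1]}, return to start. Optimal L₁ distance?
20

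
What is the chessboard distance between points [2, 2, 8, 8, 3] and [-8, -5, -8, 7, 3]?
16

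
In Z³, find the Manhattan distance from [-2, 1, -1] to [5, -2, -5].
14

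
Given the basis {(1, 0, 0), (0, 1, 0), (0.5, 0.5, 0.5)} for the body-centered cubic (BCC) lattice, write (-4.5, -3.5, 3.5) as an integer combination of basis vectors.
-8b₁ - 7b₂ + 7b₃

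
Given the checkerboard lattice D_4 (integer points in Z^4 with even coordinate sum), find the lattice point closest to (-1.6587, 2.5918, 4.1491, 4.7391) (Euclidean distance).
(-2, 3, 4, 5)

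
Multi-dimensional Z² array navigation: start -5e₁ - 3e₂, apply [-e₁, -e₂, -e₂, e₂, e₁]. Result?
(-5, -4)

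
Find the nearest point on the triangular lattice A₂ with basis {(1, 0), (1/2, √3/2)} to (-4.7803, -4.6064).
(-4.5, -4.33)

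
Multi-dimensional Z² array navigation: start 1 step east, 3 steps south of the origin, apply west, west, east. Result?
(0, -3)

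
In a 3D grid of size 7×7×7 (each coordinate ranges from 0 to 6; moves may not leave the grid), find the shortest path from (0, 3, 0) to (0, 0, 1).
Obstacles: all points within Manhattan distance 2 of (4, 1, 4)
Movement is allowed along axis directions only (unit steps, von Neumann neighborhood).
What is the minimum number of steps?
4
(one shortest path: (0, 3, 0) → (0, 2, 0) → (0, 1, 0) → (0, 0, 0) → (0, 0, 1))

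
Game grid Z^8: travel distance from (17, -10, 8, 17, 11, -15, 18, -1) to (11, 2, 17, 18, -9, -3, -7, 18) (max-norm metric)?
25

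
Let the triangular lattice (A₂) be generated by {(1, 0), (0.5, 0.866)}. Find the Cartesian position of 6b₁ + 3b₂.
(7.5, 2.598)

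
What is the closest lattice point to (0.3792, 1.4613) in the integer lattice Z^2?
(0, 1)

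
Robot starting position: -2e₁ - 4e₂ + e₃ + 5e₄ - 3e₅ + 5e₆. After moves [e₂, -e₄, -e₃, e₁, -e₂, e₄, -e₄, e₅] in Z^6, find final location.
(-1, -4, 0, 4, -2, 5)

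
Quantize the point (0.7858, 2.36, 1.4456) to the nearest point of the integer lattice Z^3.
(1, 2, 1)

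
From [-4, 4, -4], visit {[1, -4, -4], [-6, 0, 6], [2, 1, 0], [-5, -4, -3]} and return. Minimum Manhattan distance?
58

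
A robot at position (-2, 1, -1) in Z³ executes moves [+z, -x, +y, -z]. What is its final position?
(-3, 2, -1)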